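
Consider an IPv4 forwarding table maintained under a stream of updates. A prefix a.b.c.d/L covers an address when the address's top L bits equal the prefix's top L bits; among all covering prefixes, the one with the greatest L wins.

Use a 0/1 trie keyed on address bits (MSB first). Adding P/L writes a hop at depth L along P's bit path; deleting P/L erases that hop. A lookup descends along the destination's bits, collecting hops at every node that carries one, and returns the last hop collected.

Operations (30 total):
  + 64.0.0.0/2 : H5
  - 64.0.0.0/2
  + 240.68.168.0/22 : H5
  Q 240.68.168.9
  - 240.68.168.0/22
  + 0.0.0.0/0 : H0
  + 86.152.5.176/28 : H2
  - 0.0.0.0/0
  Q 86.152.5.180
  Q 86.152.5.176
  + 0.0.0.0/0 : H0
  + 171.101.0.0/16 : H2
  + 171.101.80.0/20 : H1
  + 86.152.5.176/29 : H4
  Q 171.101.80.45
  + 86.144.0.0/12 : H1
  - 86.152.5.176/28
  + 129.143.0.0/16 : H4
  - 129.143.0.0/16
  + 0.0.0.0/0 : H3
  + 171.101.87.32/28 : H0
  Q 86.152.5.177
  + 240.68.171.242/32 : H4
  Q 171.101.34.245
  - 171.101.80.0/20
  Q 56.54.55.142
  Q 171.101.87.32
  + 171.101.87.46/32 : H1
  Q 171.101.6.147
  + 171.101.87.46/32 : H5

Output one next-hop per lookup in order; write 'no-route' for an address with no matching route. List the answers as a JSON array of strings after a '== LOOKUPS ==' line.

Apply in order:
  add 64.0.0.0/2 -> H5 at depth 2
  - 64.0.0.0/2 clear@2
  add 240.68.168.0/22 -> H5 at depth 22
  lookup 240.68.168.9: bits 1111000001000100101010 walk d0:-→d1:-→d2:-→d3:-→d4:-→d5:-→d6:-→d7:-→d8:-→d9:-→d10:-→d11:-→d12:-→d13:-→d14:-→d15:-→d16:-→d17:-→d18:-→d19:-→d20:-→d21:-→d22:H5 -> H5
  - 240.68.168.0/22 clear@22
  add 0.0.0.0/0 -> H0 at depth 0
  add 86.152.5.176/28 -> H2 at depth 28
  - 0.0.0.0/0 clear@0
  lookup 86.152.5.180: bits 0101011010011000000001011011 walk d0:-→d1:-→d2:-→d3:-→d4:-→d5:-→d6:-→d7:-→d8:-→d9:-→d10:-→d11:-→d12:-→d13:-→d14:-→d15:-→d16:-→d17:-→d18:-→d19:-→d20:-→d21:-→d22:-→d23:-→d24:-→d25:-→d26:-→d27:-→d28:H2 -> H2
  lookup 86.152.5.176: bits 0101011010011000000001011011 walk d0:-→d1:-→d2:-→d3:-→d4:-→d5:-→d6:-→d7:-→d8:-→d9:-→d10:-→d11:-→d12:-→d13:-→d14:-→d15:-→d16:-→d17:-→d18:-→d19:-→d20:-→d21:-→d22:-→d23:-→d24:-→d25:-→d26:-→d27:-→d28:H2 -> H2
  add 0.0.0.0/0 -> H0 at depth 0
  add 171.101.0.0/16 -> H2 at depth 16
  add 171.101.80.0/20 -> H1 at depth 20
  add 86.152.5.176/29 -> H4 at depth 29
  lookup 171.101.80.45: bits 10101011011001010101 walk d0:H0→d1:-→d2:-→d3:-→d4:-→d5:-→d6:-→d7:-→d8:-→d9:-→d10:-→d11:-→d12:-→d13:-→d14:-→d15:-→d16:H2→d17:-→d18:-→d19:-→d20:H1 -> H1
  add 86.144.0.0/12 -> H1 at depth 12
  - 86.152.5.176/28 clear@28
  add 129.143.0.0/16 -> H4 at depth 16
  - 129.143.0.0/16 clear@16
  add 0.0.0.0/0 -> H3 at depth 0
  add 171.101.87.32/28 -> H0 at depth 28
  lookup 86.152.5.177: bits 01010110100110000000010110110 walk d0:H3→d1:-→d2:-→d3:-→d4:-→d5:-→d6:-→d7:-→d8:-→d9:-→d10:-→d11:-→d12:H1→d13:-→d14:-→d15:-→d16:-→d17:-→d18:-→d19:-→d20:-→d21:-→d22:-→d23:-→d24:-→d25:-→d26:-→d27:-→d28:-→d29:H4 -> H4
  add 240.68.171.242/32 -> H4 at depth 32
  lookup 171.101.34.245: bits 10101011011001010 walk d0:H3→d1:-→d2:-→d3:-→d4:-→d5:-→d6:-→d7:-→d8:-→d9:-→d10:-→d11:-→d12:-→d13:-→d14:-→d15:-→d16:H2→d17:- -> H2
  - 171.101.80.0/20 clear@20
  lookup 56.54.55.142: bits 0 walk d0:H3→d1:- -> H3
  lookup 171.101.87.32: bits 1010101101100101010101110010 walk d0:H3→d1:-→d2:-→d3:-→d4:-→d5:-→d6:-→d7:-→d8:-→d9:-→d10:-→d11:-→d12:-→d13:-→d14:-→d15:-→d16:H2→d17:-→d18:-→d19:-→d20:-→d21:-→d22:-→d23:-→d24:-→d25:-→d26:-→d27:-→d28:H0 -> H0
  add 171.101.87.46/32 -> H1 at depth 32
  lookup 171.101.6.147: bits 10101011011001010 walk d0:H3→d1:-→d2:-→d3:-→d4:-→d5:-→d6:-→d7:-→d8:-→d9:-→d10:-→d11:-→d12:-→d13:-→d14:-→d15:-→d16:H2→d17:- -> H2
  add 171.101.87.46/32 -> H5 at depth 32

== LOOKUPS ==
["H5","H2","H2","H1","H4","H2","H3","H0","H2"]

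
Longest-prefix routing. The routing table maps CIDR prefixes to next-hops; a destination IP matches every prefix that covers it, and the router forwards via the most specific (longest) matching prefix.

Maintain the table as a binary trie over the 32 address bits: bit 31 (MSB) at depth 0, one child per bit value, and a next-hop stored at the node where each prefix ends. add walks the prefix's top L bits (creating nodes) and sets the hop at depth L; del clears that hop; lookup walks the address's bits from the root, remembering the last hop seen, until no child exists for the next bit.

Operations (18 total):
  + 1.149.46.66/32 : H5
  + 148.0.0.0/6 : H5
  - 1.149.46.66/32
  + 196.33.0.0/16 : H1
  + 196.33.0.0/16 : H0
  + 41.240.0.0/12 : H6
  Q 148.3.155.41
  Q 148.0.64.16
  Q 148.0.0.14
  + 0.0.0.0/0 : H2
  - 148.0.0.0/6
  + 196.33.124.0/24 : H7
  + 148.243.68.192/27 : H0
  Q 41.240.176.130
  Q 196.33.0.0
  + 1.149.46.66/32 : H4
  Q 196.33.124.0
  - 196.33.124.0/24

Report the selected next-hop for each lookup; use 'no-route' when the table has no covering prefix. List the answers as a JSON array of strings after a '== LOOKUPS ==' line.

Process each operation:
  + 1.149.46.66/32 (H5) depth=32
  + 148.0.0.0/6 (H5) depth=6
  - 1.149.46.66/32 clear@32
  + 196.33.0.0/16 (H1) depth=16
  + 196.33.0.0/16 (H0) depth=16
  + 41.240.0.0/12 (H6) depth=12
  ? 148.3.155.41  path d0:-→d1:-→d2:-→d3:-→d4:-→d5:-→d6:H5  best=H5
  ? 148.0.64.16  path d0:-→d1:-→d2:-→d3:-→d4:-→d5:-→d6:H5  best=H5
  ? 148.0.0.14  path d0:-→d1:-→d2:-→d3:-→d4:-→d5:-→d6:H5  best=H5
  + 0.0.0.0/0 (H2) depth=0
  - 148.0.0.0/6 clear@6
  + 196.33.124.0/24 (H7) depth=24
  + 148.243.68.192/27 (H0) depth=27
  ? 41.240.176.130  path d0:H2→d1:-→d2:-→d3:-→d4:-→d5:-→d6:-→d7:-→d8:-→d9:-→d10:-→d11:-→d12:H6  best=H6
  ? 196.33.0.0  path d0:H2→d1:-→d2:-→d3:-→d4:-→d5:-→d6:-→d7:-→d8:-→d9:-→d10:-→d11:-→d12:-→d13:-→d14:-→d15:-→d16:H0→d17:-  best=H0
  + 1.149.46.66/32 (H4) depth=32
  ? 196.33.124.0  path d0:H2→d1:-→d2:-→d3:-→d4:-→d5:-→d6:-→d7:-→d8:-→d9:-→d10:-→d11:-→d12:-→d13:-→d14:-→d15:-→d16:H0→d17:-→d18:-→d19:-→d20:-→d21:-→d22:-→d23:-→d24:H7  best=H7
  - 196.33.124.0/24 clear@24

== LOOKUPS ==
["H5","H5","H5","H6","H0","H7"]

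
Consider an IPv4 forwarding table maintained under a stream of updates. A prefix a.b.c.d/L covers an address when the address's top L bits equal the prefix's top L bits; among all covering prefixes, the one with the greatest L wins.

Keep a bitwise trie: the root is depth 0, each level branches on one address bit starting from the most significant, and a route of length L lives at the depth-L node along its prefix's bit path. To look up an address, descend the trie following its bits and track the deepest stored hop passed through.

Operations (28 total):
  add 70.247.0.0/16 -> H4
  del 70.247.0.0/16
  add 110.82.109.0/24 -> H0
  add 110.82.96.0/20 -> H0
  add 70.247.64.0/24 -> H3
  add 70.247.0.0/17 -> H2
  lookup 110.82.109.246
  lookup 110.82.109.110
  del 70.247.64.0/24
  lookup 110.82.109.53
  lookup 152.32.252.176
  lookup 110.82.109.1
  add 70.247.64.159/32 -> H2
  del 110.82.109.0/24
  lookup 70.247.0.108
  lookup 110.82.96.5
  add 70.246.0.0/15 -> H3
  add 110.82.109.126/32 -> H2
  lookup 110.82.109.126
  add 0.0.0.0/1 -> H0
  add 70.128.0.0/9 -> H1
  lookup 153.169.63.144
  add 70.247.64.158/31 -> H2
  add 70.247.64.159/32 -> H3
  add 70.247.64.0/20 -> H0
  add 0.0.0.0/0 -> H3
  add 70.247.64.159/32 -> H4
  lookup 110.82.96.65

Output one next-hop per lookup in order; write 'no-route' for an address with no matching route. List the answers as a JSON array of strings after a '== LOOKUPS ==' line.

Apply in order:
  + 70.247.0.0/16 (H4) depth=16
  - 70.247.0.0/16 clear@16
  + 110.82.109.0/24 (H0) depth=24
  + 110.82.96.0/20 (H0) depth=20
  + 70.247.64.0/24 (H3) depth=24
  + 70.247.0.0/17 (H2) depth=17
  ? 110.82.109.246  path d0:-→d1:-→d2:-→d3:-→d4:-→d5:-→d6:-→d7:-→d8:-→d9:-→d10:-→d11:-→d12:-→d13:-→d14:-→d15:-→d16:-→d17:-→d18:-→d19:-→d20:H0→d21:-→d22:-→d23:-→d24:H0  best=H0
  ? 110.82.109.110  path d0:-→d1:-→d2:-→d3:-→d4:-→d5:-→d6:-→d7:-→d8:-→d9:-→d10:-→d11:-→d12:-→d13:-→d14:-→d15:-→d16:-→d17:-→d18:-→d19:-→d20:H0→d21:-→d22:-→d23:-→d24:H0  best=H0
  - 70.247.64.0/24 clear@24
  ? 110.82.109.53  path d0:-→d1:-→d2:-→d3:-→d4:-→d5:-→d6:-→d7:-→d8:-→d9:-→d10:-→d11:-→d12:-→d13:-→d14:-→d15:-→d16:-→d17:-→d18:-→d19:-→d20:H0→d21:-→d22:-→d23:-→d24:H0  best=H0
  ? 152.32.252.176  path d0:-  best=no-route
  ? 110.82.109.1  path d0:-→d1:-→d2:-→d3:-→d4:-→d5:-→d6:-→d7:-→d8:-→d9:-→d10:-→d11:-→d12:-→d13:-→d14:-→d15:-→d16:-→d17:-→d18:-→d19:-→d20:H0→d21:-→d22:-→d23:-→d24:H0  best=H0
  + 70.247.64.159/32 (H2) depth=32
  - 110.82.109.0/24 clear@24
  ? 70.247.0.108  path d0:-→d1:-→d2:-→d3:-→d4:-→d5:-→d6:-→d7:-→d8:-→d9:-→d10:-→d11:-→d12:-→d13:-→d14:-→d15:-→d16:-→d17:H2  best=H2
  ? 110.82.96.5  path d0:-→d1:-→d2:-→d3:-→d4:-→d5:-→d6:-→d7:-→d8:-→d9:-→d10:-→d11:-→d12:-→d13:-→d14:-→d15:-→d16:-→d17:-→d18:-→d19:-→d20:H0  best=H0
  + 70.246.0.0/15 (H3) depth=15
  + 110.82.109.126/32 (H2) depth=32
  ? 110.82.109.126  path d0:-→d1:-→d2:-→d3:-→d4:-→d5:-→d6:-→d7:-→d8:-→d9:-→d10:-→d11:-→d12:-→d13:-→d14:-→d15:-→d16:-→d17:-→d18:-→d19:-→d20:H0→d21:-→d22:-→d23:-→d24:-→d25:-→d26:-→d27:-→d28:-→d29:-→d30:-→d31:-→d32:H2  best=H2
  + 0.0.0.0/1 (H0) depth=1
  + 70.128.0.0/9 (H1) depth=9
  ? 153.169.63.144  path d0:-  best=no-route
  + 70.247.64.158/31 (H2) depth=31
  + 70.247.64.159/32 (H3) depth=32
  + 70.247.64.0/20 (H0) depth=20
  + 0.0.0.0/0 (H3) depth=0
  + 70.247.64.159/32 (H4) depth=32
  ? 110.82.96.65  path d0:H3→d1:H0→d2:-→d3:-→d4:-→d5:-→d6:-→d7:-→d8:-→d9:-→d10:-→d11:-→d12:-→d13:-→d14:-→d15:-→d16:-→d17:-→d18:-→d19:-→d20:H0  best=H0

== LOOKUPS ==
["H0","H0","H0","no-route","H0","H2","H0","H2","no-route","H0"]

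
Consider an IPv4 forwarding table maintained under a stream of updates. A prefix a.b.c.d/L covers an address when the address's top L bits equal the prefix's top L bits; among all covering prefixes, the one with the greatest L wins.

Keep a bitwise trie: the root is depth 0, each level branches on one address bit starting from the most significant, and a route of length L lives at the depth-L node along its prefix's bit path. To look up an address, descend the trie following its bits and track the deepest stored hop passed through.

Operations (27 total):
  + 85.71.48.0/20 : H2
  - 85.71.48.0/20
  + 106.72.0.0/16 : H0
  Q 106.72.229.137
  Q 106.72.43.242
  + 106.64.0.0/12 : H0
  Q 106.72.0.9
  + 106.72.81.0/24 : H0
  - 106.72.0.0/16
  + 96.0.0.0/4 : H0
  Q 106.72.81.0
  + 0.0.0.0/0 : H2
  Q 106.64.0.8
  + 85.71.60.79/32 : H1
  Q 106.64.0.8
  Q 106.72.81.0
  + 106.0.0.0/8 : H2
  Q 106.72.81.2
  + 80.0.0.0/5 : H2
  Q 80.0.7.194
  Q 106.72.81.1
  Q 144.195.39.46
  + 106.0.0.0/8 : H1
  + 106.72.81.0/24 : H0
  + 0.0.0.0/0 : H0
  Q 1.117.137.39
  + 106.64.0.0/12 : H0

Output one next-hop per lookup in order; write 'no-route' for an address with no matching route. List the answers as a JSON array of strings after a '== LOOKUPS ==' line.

Process each operation:
  + 85.71.48.0/20 (H2) depth=20
  - 85.71.48.0/20 clear@20
  + 106.72.0.0/16 (H0) depth=16
  lookup 106.72.229.137: bits 0110101001001000 walk d0:-→d1:-→d2:-→d3:-→d4:-→d5:-→d6:-→d7:-→d8:-→d9:-→d10:-→d11:-→d12:-→d13:-→d14:-→d15:-→d16:H0 -> H0
  lookup 106.72.43.242: bits 0110101001001000 walk d0:-→d1:-→d2:-→d3:-→d4:-→d5:-→d6:-→d7:-→d8:-→d9:-→d10:-→d11:-→d12:-→d13:-→d14:-→d15:-→d16:H0 -> H0
  + 106.64.0.0/12 (H0) depth=12
  lookup 106.72.0.9: bits 0110101001001000 walk d0:-→d1:-→d2:-→d3:-→d4:-→d5:-→d6:-→d7:-→d8:-→d9:-→d10:-→d11:-→d12:H0→d13:-→d14:-→d15:-→d16:H0 -> H0
  + 106.72.81.0/24 (H0) depth=24
  - 106.72.0.0/16 clear@16
  + 96.0.0.0/4 (H0) depth=4
  lookup 106.72.81.0: bits 011010100100100001010001 walk d0:-→d1:-→d2:-→d3:-→d4:H0→d5:-→d6:-→d7:-→d8:-→d9:-→d10:-→d11:-→d12:H0→d13:-→d14:-→d15:-→d16:-→d17:-→d18:-→d19:-→d20:-→d21:-→d22:-→d23:-→d24:H0 -> H0
  + 0.0.0.0/0 (H2) depth=0
  lookup 106.64.0.8: bits 011010100100 walk d0:H2→d1:-→d2:-→d3:-→d4:H0→d5:-→d6:-→d7:-→d8:-→d9:-→d10:-→d11:-→d12:H0 -> H0
  + 85.71.60.79/32 (H1) depth=32
  lookup 106.64.0.8: bits 011010100100 walk d0:H2→d1:-→d2:-→d3:-→d4:H0→d5:-→d6:-→d7:-→d8:-→d9:-→d10:-→d11:-→d12:H0 -> H0
  lookup 106.72.81.0: bits 011010100100100001010001 walk d0:H2→d1:-→d2:-→d3:-→d4:H0→d5:-→d6:-→d7:-→d8:-→d9:-→d10:-→d11:-→d12:H0→d13:-→d14:-→d15:-→d16:-→d17:-→d18:-→d19:-→d20:-→d21:-→d22:-→d23:-→d24:H0 -> H0
  + 106.0.0.0/8 (H2) depth=8
  lookup 106.72.81.2: bits 011010100100100001010001 walk d0:H2→d1:-→d2:-→d3:-→d4:H0→d5:-→d6:-→d7:-→d8:H2→d9:-→d10:-→d11:-→d12:H0→d13:-→d14:-→d15:-→d16:-→d17:-→d18:-→d19:-→d20:-→d21:-→d22:-→d23:-→d24:H0 -> H0
  + 80.0.0.0/5 (H2) depth=5
  lookup 80.0.7.194: bits 01010 walk d0:H2→d1:-→d2:-→d3:-→d4:-→d5:H2 -> H2
  lookup 106.72.81.1: bits 011010100100100001010001 walk d0:H2→d1:-→d2:-→d3:-→d4:H0→d5:-→d6:-→d7:-→d8:H2→d9:-→d10:-→d11:-→d12:H0→d13:-→d14:-→d15:-→d16:-→d17:-→d18:-→d19:-→d20:-→d21:-→d22:-→d23:-→d24:H0 -> H0
  lookup 144.195.39.46: bits ε walk d0:H2 -> H2
  + 106.0.0.0/8 (H1) depth=8
  + 106.72.81.0/24 (H0) depth=24
  + 0.0.0.0/0 (H0) depth=0
  lookup 1.117.137.39: bits 0 walk d0:H0→d1:- -> H0
  + 106.64.0.0/12 (H0) depth=12

== LOOKUPS ==
["H0","H0","H0","H0","H0","H0","H0","H0","H2","H0","H2","H0"]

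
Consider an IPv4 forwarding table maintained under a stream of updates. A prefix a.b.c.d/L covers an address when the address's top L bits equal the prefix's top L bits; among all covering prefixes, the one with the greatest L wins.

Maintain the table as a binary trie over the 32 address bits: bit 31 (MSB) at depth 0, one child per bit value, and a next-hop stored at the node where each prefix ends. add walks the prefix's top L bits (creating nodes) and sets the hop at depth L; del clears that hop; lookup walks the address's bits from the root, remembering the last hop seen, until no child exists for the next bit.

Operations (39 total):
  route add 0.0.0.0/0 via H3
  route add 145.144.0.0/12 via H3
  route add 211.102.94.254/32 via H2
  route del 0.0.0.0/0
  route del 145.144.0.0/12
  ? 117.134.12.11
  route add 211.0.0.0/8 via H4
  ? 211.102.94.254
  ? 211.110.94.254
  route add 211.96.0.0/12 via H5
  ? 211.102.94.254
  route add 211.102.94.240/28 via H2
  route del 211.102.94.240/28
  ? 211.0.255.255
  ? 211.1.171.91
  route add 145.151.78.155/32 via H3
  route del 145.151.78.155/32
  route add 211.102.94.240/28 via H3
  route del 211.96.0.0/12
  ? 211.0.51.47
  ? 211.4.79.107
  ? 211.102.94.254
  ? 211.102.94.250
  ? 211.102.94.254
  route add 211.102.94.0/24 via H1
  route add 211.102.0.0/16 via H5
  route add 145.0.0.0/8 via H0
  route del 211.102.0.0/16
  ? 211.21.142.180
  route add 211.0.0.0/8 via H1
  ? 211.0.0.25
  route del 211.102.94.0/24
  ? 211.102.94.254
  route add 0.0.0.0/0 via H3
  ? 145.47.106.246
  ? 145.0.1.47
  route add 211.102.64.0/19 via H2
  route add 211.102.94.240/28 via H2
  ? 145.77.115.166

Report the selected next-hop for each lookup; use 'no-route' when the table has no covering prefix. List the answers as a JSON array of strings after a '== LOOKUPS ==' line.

Process each operation:
  add 0.0.0.0/0 -> H3 at depth 0
  add 145.144.0.0/12 -> H3 at depth 12
  add 211.102.94.254/32 -> H2 at depth 32
  del 0.0.0.0/0 (clear depth 0)
  del 145.144.0.0/12 (clear depth 12)
  Q 117.134.12.11: descend ε ; hops seen [∅] ; pick no-route
  add 211.0.0.0/8 -> H4 at depth 8
  Q 211.102.94.254: descend 11010011011001100101111011111110 ; hops seen [H4,H2] ; pick H2
  Q 211.110.94.254: descend 110100110110 ; hops seen [H4] ; pick H4
  add 211.96.0.0/12 -> H5 at depth 12
  Q 211.102.94.254: descend 11010011011001100101111011111110 ; hops seen [H4,H5,H2] ; pick H2
  add 211.102.94.240/28 -> H2 at depth 28
  del 211.102.94.240/28 (clear depth 28)
  Q 211.0.255.255: descend 110100110 ; hops seen [H4] ; pick H4
  Q 211.1.171.91: descend 110100110 ; hops seen [H4] ; pick H4
  add 145.151.78.155/32 -> H3 at depth 32
  del 145.151.78.155/32 (clear depth 32)
  add 211.102.94.240/28 -> H3 at depth 28
  del 211.96.0.0/12 (clear depth 12)
  Q 211.0.51.47: descend 110100110 ; hops seen [H4] ; pick H4
  Q 211.4.79.107: descend 110100110 ; hops seen [H4] ; pick H4
  Q 211.102.94.254: descend 11010011011001100101111011111110 ; hops seen [H4,H3,H2] ; pick H2
  Q 211.102.94.250: descend 11010011011001100101111011111 ; hops seen [H4,H3] ; pick H3
  Q 211.102.94.254: descend 11010011011001100101111011111110 ; hops seen [H4,H3,H2] ; pick H2
  add 211.102.94.0/24 -> H1 at depth 24
  add 211.102.0.0/16 -> H5 at depth 16
  add 145.0.0.0/8 -> H0 at depth 8
  del 211.102.0.0/16 (clear depth 16)
  Q 211.21.142.180: descend 110100110 ; hops seen [H4] ; pick H4
  add 211.0.0.0/8 -> H1 at depth 8
  Q 211.0.0.25: descend 110100110 ; hops seen [H1] ; pick H1
  del 211.102.94.0/24 (clear depth 24)
  Q 211.102.94.254: descend 11010011011001100101111011111110 ; hops seen [H1,H3,H2] ; pick H2
  add 0.0.0.0/0 -> H3 at depth 0
  Q 145.47.106.246: descend 10010001 ; hops seen [H3,H0] ; pick H0
  Q 145.0.1.47: descend 10010001 ; hops seen [H3,H0] ; pick H0
  add 211.102.64.0/19 -> H2 at depth 19
  add 211.102.94.240/28 -> H2 at depth 28
  Q 145.77.115.166: descend 10010001 ; hops seen [H3,H0] ; pick H0

== LOOKUPS ==
["no-route","H2","H4","H2","H4","H4","H4","H4","H2","H3","H2","H4","H1","H2","H0","H0","H0"]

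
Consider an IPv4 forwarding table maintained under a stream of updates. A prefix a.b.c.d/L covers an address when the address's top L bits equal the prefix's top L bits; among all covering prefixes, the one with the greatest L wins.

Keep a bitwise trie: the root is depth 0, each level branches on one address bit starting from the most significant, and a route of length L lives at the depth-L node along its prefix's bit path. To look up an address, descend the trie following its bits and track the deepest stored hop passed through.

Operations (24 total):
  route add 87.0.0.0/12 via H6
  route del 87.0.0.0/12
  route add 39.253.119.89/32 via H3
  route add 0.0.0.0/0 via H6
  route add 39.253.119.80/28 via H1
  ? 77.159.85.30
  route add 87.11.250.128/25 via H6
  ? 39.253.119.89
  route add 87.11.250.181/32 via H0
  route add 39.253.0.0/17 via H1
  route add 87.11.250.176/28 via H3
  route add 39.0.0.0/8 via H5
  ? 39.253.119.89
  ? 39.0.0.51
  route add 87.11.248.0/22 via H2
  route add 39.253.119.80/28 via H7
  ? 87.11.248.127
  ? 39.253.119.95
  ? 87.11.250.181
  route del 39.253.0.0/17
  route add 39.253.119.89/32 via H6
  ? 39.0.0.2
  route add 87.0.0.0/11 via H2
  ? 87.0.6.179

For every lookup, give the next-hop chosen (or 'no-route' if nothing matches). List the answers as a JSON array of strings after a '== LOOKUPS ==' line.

Apply in order:
  + 87.0.0.0/12 (H6) depth=12
  - 87.0.0.0/12 clear@12
  + 39.253.119.89/32 (H3) depth=32
  + 0.0.0.0/0 (H6) depth=0
  + 39.253.119.80/28 (H1) depth=28
  ? 77.159.85.30  path d0:H6→d1:-→d2:-→d3:-  best=H6
  + 87.11.250.128/25 (H6) depth=25
  ? 39.253.119.89  path d0:H6→d1:-→d2:-→d3:-→d4:-→d5:-→d6:-→d7:-→d8:-→d9:-→d10:-→d11:-→d12:-→d13:-→d14:-→d15:-→d16:-→d17:-→d18:-→d19:-→d20:-→d21:-→d22:-→d23:-→d24:-→d25:-→d26:-→d27:-→d28:H1→d29:-→d30:-→d31:-→d32:H3  best=H3
  + 87.11.250.181/32 (H0) depth=32
  + 39.253.0.0/17 (H1) depth=17
  + 87.11.250.176/28 (H3) depth=28
  + 39.0.0.0/8 (H5) depth=8
  ? 39.253.119.89  path d0:H6→d1:-→d2:-→d3:-→d4:-→d5:-→d6:-→d7:-→d8:H5→d9:-→d10:-→d11:-→d12:-→d13:-→d14:-→d15:-→d16:-→d17:H1→d18:-→d19:-→d20:-→d21:-→d22:-→d23:-→d24:-→d25:-→d26:-→d27:-→d28:H1→d29:-→d30:-→d31:-→d32:H3  best=H3
  ? 39.0.0.51  path d0:H6→d1:-→d2:-→d3:-→d4:-→d5:-→d6:-→d7:-→d8:H5  best=H5
  + 87.11.248.0/22 (H2) depth=22
  + 39.253.119.80/28 (H7) depth=28
  ? 87.11.248.127  path d0:H6→d1:-→d2:-→d3:-→d4:-→d5:-→d6:-→d7:-→d8:-→d9:-→d10:-→d11:-→d12:-→d13:-→d14:-→d15:-→d16:-→d17:-→d18:-→d19:-→d20:-→d21:-→d22:H2  best=H2
  ? 39.253.119.95  path d0:H6→d1:-→d2:-→d3:-→d4:-→d5:-→d6:-→d7:-→d8:H5→d9:-→d10:-→d11:-→d12:-→d13:-→d14:-→d15:-→d16:-→d17:H1→d18:-→d19:-→d20:-→d21:-→d22:-→d23:-→d24:-→d25:-→d26:-→d27:-→d28:H7→d29:-  best=H7
  ? 87.11.250.181  path d0:H6→d1:-→d2:-→d3:-→d4:-→d5:-→d6:-→d7:-→d8:-→d9:-→d10:-→d11:-→d12:-→d13:-→d14:-→d15:-→d16:-→d17:-→d18:-→d19:-→d20:-→d21:-→d22:H2→d23:-→d24:-→d25:H6→d26:-→d27:-→d28:H3→d29:-→d30:-→d31:-→d32:H0  best=H0
  - 39.253.0.0/17 clear@17
  + 39.253.119.89/32 (H6) depth=32
  ? 39.0.0.2  path d0:H6→d1:-→d2:-→d3:-→d4:-→d5:-→d6:-→d7:-→d8:H5  best=H5
  + 87.0.0.0/11 (H2) depth=11
  ? 87.0.6.179  path d0:H6→d1:-→d2:-→d3:-→d4:-→d5:-→d6:-→d7:-→d8:-→d9:-→d10:-→d11:H2→d12:-  best=H2

== LOOKUPS ==
["H6","H3","H3","H5","H2","H7","H0","H5","H2"]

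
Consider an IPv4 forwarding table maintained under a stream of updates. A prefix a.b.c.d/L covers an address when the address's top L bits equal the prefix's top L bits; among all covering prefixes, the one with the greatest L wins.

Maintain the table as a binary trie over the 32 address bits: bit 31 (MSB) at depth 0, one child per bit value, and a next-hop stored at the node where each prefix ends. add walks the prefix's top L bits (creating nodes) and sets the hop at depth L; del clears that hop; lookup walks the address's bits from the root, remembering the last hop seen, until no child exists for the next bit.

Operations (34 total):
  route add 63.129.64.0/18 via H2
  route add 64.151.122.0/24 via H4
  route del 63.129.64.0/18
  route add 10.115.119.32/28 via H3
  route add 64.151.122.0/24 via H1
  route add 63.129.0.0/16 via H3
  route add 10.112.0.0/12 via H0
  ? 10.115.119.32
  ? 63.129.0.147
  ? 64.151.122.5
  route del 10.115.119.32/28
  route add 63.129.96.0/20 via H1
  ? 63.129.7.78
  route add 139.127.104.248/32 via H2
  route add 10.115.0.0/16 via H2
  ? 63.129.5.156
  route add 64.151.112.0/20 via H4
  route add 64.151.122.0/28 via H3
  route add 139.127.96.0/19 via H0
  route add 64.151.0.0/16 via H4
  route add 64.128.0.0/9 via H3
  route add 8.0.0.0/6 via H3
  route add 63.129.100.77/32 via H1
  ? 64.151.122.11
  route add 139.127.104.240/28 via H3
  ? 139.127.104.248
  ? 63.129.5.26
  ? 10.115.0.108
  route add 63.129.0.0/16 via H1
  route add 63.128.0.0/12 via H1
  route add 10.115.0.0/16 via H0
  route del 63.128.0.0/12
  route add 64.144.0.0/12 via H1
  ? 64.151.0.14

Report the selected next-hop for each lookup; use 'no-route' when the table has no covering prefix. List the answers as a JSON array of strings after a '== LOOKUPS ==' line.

Apply in order:
  add 63.129.64.0/18 -> H2 at depth 18
  add 64.151.122.0/24 -> H4 at depth 24
  del 63.129.64.0/18 (clear depth 18)
  add 10.115.119.32/28 -> H3 at depth 28
  add 64.151.122.0/24 -> H1 at depth 24
  add 63.129.0.0/16 -> H3 at depth 16
  add 10.112.0.0/12 -> H0 at depth 12
  lookup 10.115.119.32: bits 0000101001110011011101110010 walk d0:-→d1:-→d2:-→d3:-→d4:-→d5:-→d6:-→d7:-→d8:-→d9:-→d10:-→d11:-→d12:H0→d13:-→d14:-→d15:-→d16:-→d17:-→d18:-→d19:-→d20:-→d21:-→d22:-→d23:-→d24:-→d25:-→d26:-→d27:-→d28:H3 -> H3
  lookup 63.129.0.147: bits 00111111100000010 walk d0:-→d1:-→d2:-→d3:-→d4:-→d5:-→d6:-→d7:-→d8:-→d9:-→d10:-→d11:-→d12:-→d13:-→d14:-→d15:-→d16:H3→d17:- -> H3
  lookup 64.151.122.5: bits 010000001001011101111010 walk d0:-→d1:-→d2:-→d3:-→d4:-→d5:-→d6:-→d7:-→d8:-→d9:-→d10:-→d11:-→d12:-→d13:-→d14:-→d15:-→d16:-→d17:-→d18:-→d19:-→d20:-→d21:-→d22:-→d23:-→d24:H1 -> H1
  del 10.115.119.32/28 (clear depth 28)
  add 63.129.96.0/20 -> H1 at depth 20
  lookup 63.129.7.78: bits 00111111100000010 walk d0:-→d1:-→d2:-→d3:-→d4:-→d5:-→d6:-→d7:-→d8:-→d9:-→d10:-→d11:-→d12:-→d13:-→d14:-→d15:-→d16:H3→d17:- -> H3
  add 139.127.104.248/32 -> H2 at depth 32
  add 10.115.0.0/16 -> H2 at depth 16
  lookup 63.129.5.156: bits 00111111100000010 walk d0:-→d1:-→d2:-→d3:-→d4:-→d5:-→d6:-→d7:-→d8:-→d9:-→d10:-→d11:-→d12:-→d13:-→d14:-→d15:-→d16:H3→d17:- -> H3
  add 64.151.112.0/20 -> H4 at depth 20
  add 64.151.122.0/28 -> H3 at depth 28
  add 139.127.96.0/19 -> H0 at depth 19
  add 64.151.0.0/16 -> H4 at depth 16
  add 64.128.0.0/9 -> H3 at depth 9
  add 8.0.0.0/6 -> H3 at depth 6
  add 63.129.100.77/32 -> H1 at depth 32
  lookup 64.151.122.11: bits 0100000010010111011110100000 walk d0:-→d1:-→d2:-→d3:-→d4:-→d5:-→d6:-→d7:-→d8:-→d9:H3→d10:-→d11:-→d12:-→d13:-→d14:-→d15:-→d16:H4→d17:-→d18:-→d19:-→d20:H4→d21:-→d22:-→d23:-→d24:H1→d25:-→d26:-→d27:-→d28:H3 -> H3
  add 139.127.104.240/28 -> H3 at depth 28
  lookup 139.127.104.248: bits 10001011011111110110100011111000 walk d0:-→d1:-→d2:-→d3:-→d4:-→d5:-→d6:-→d7:-→d8:-→d9:-→d10:-→d11:-→d12:-→d13:-→d14:-→d15:-→d16:-→d17:-→d18:-→d19:H0→d20:-→d21:-→d22:-→d23:-→d24:-→d25:-→d26:-→d27:-→d28:H3→d29:-→d30:-→d31:-→d32:H2 -> H2
  lookup 63.129.5.26: bits 00111111100000010 walk d0:-→d1:-→d2:-→d3:-→d4:-→d5:-→d6:-→d7:-→d8:-→d9:-→d10:-→d11:-→d12:-→d13:-→d14:-→d15:-→d16:H3→d17:- -> H3
  lookup 10.115.0.108: bits 00001010011100110 walk d0:-→d1:-→d2:-→d3:-→d4:-→d5:-→d6:H3→d7:-→d8:-→d9:-→d10:-→d11:-→d12:H0→d13:-→d14:-→d15:-→d16:H2→d17:- -> H2
  add 63.129.0.0/16 -> H1 at depth 16
  add 63.128.0.0/12 -> H1 at depth 12
  add 10.115.0.0/16 -> H0 at depth 16
  del 63.128.0.0/12 (clear depth 12)
  add 64.144.0.0/12 -> H1 at depth 12
  lookup 64.151.0.14: bits 01000000100101110 walk d0:-→d1:-→d2:-→d3:-→d4:-→d5:-→d6:-→d7:-→d8:-→d9:H3→d10:-→d11:-→d12:H1→d13:-→d14:-→d15:-→d16:H4→d17:- -> H4

== LOOKUPS ==
["H3","H3","H1","H3","H3","H3","H2","H3","H2","H4"]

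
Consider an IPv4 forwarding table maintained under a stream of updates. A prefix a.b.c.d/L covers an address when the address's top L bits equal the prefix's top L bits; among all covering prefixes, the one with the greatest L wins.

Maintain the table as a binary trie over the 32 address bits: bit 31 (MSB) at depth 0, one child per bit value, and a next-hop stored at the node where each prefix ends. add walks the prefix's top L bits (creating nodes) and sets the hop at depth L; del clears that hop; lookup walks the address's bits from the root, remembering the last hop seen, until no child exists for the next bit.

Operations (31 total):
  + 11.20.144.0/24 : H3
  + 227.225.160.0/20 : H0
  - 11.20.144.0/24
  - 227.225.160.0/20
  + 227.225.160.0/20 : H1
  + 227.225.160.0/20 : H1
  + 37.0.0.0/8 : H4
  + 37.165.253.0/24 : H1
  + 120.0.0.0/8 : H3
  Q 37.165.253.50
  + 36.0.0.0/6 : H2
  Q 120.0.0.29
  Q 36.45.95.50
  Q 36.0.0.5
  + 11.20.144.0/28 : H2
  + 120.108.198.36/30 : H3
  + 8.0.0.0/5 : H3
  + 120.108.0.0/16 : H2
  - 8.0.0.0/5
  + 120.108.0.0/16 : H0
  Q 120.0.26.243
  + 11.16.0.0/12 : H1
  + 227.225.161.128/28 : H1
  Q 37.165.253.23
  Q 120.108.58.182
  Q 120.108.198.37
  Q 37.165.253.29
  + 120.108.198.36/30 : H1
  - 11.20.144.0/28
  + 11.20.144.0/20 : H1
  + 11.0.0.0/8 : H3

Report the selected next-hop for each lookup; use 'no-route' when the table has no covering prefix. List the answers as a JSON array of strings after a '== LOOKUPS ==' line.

Process each operation:
  add 11.20.144.0/24 -> H3 at depth 24
  add 227.225.160.0/20 -> H0 at depth 20
  del 11.20.144.0/24 (clear depth 24)
  del 227.225.160.0/20 (clear depth 20)
  add 227.225.160.0/20 -> H1 at depth 20
  add 227.225.160.0/20 -> H1 at depth 20
  add 37.0.0.0/8 -> H4 at depth 8
  add 37.165.253.0/24 -> H1 at depth 24
  add 120.0.0.0/8 -> H3 at depth 8
  ? 37.165.253.50  path d0:-→d1:-→d2:-→d3:-→d4:-→d5:-→d6:-→d7:-→d8:H4→d9:-→d10:-→d11:-→d12:-→d13:-→d14:-→d15:-→d16:-→d17:-→d18:-→d19:-→d20:-→d21:-→d22:-→d23:-→d24:H1  best=H1
  add 36.0.0.0/6 -> H2 at depth 6
  ? 120.0.0.29  path d0:-→d1:-→d2:-→d3:-→d4:-→d5:-→d6:-→d7:-→d8:H3  best=H3
  ? 36.45.95.50  path d0:-→d1:-→d2:-→d3:-→d4:-→d5:-→d6:H2→d7:-  best=H2
  ? 36.0.0.5  path d0:-→d1:-→d2:-→d3:-→d4:-→d5:-→d6:H2→d7:-  best=H2
  add 11.20.144.0/28 -> H2 at depth 28
  add 120.108.198.36/30 -> H3 at depth 30
  add 8.0.0.0/5 -> H3 at depth 5
  add 120.108.0.0/16 -> H2 at depth 16
  del 8.0.0.0/5 (clear depth 5)
  add 120.108.0.0/16 -> H0 at depth 16
  ? 120.0.26.243  path d0:-→d1:-→d2:-→d3:-→d4:-→d5:-→d6:-→d7:-→d8:H3→d9:-  best=H3
  add 11.16.0.0/12 -> H1 at depth 12
  add 227.225.161.128/28 -> H1 at depth 28
  ? 37.165.253.23  path d0:-→d1:-→d2:-→d3:-→d4:-→d5:-→d6:H2→d7:-→d8:H4→d9:-→d10:-→d11:-→d12:-→d13:-→d14:-→d15:-→d16:-→d17:-→d18:-→d19:-→d20:-→d21:-→d22:-→d23:-→d24:H1  best=H1
  ? 120.108.58.182  path d0:-→d1:-→d2:-→d3:-→d4:-→d5:-→d6:-→d7:-→d8:H3→d9:-→d10:-→d11:-→d12:-→d13:-→d14:-→d15:-→d16:H0  best=H0
  ? 120.108.198.37  path d0:-→d1:-→d2:-→d3:-→d4:-→d5:-→d6:-→d7:-→d8:H3→d9:-→d10:-→d11:-→d12:-→d13:-→d14:-→d15:-→d16:H0→d17:-→d18:-→d19:-→d20:-→d21:-→d22:-→d23:-→d24:-→d25:-→d26:-→d27:-→d28:-→d29:-→d30:H3  best=H3
  ? 37.165.253.29  path d0:-→d1:-→d2:-→d3:-→d4:-→d5:-→d6:H2→d7:-→d8:H4→d9:-→d10:-→d11:-→d12:-→d13:-→d14:-→d15:-→d16:-→d17:-→d18:-→d19:-→d20:-→d21:-→d22:-→d23:-→d24:H1  best=H1
  add 120.108.198.36/30 -> H1 at depth 30
  del 11.20.144.0/28 (clear depth 28)
  add 11.20.144.0/20 -> H1 at depth 20
  add 11.0.0.0/8 -> H3 at depth 8

== LOOKUPS ==
["H1","H3","H2","H2","H3","H1","H0","H3","H1"]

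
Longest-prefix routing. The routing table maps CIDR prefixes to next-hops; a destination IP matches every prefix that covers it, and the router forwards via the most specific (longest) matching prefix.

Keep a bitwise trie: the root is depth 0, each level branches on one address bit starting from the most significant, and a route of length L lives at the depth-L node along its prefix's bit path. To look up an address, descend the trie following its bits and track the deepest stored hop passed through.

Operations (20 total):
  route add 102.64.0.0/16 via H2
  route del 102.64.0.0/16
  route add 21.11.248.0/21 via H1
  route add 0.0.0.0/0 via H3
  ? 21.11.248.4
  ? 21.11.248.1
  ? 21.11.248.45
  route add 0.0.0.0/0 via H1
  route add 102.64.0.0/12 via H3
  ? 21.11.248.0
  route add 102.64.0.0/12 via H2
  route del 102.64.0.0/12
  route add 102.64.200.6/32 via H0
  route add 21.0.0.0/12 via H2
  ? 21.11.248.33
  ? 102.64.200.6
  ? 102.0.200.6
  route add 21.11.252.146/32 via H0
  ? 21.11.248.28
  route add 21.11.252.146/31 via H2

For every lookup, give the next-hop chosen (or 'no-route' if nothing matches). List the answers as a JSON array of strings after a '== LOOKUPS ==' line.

Process each operation:
  add 102.64.0.0/16 -> H2 at depth 16
  - 102.64.0.0/16 clear@16
  add 21.11.248.0/21 -> H1 at depth 21
  add 0.0.0.0/0 -> H3 at depth 0
  Q 21.11.248.4: descend 000101010000101111111 ; hops seen [H3,H1] ; pick H1
  Q 21.11.248.1: descend 000101010000101111111 ; hops seen [H3,H1] ; pick H1
  Q 21.11.248.45: descend 000101010000101111111 ; hops seen [H3,H1] ; pick H1
  add 0.0.0.0/0 -> H1 at depth 0
  add 102.64.0.0/12 -> H3 at depth 12
  Q 21.11.248.0: descend 000101010000101111111 ; hops seen [H1,H1] ; pick H1
  add 102.64.0.0/12 -> H2 at depth 12
  - 102.64.0.0/12 clear@12
  add 102.64.200.6/32 -> H0 at depth 32
  add 21.0.0.0/12 -> H2 at depth 12
  Q 21.11.248.33: descend 000101010000101111111 ; hops seen [H1,H2,H1] ; pick H1
  Q 102.64.200.6: descend 01100110010000001100100000000110 ; hops seen [H1,H0] ; pick H0
  Q 102.0.200.6: descend 011001100 ; hops seen [H1] ; pick H1
  add 21.11.252.146/32 -> H0 at depth 32
  Q 21.11.248.28: descend 000101010000101111111 ; hops seen [H1,H2,H1] ; pick H1
  add 21.11.252.146/31 -> H2 at depth 31

== LOOKUPS ==
["H1","H1","H1","H1","H1","H0","H1","H1"]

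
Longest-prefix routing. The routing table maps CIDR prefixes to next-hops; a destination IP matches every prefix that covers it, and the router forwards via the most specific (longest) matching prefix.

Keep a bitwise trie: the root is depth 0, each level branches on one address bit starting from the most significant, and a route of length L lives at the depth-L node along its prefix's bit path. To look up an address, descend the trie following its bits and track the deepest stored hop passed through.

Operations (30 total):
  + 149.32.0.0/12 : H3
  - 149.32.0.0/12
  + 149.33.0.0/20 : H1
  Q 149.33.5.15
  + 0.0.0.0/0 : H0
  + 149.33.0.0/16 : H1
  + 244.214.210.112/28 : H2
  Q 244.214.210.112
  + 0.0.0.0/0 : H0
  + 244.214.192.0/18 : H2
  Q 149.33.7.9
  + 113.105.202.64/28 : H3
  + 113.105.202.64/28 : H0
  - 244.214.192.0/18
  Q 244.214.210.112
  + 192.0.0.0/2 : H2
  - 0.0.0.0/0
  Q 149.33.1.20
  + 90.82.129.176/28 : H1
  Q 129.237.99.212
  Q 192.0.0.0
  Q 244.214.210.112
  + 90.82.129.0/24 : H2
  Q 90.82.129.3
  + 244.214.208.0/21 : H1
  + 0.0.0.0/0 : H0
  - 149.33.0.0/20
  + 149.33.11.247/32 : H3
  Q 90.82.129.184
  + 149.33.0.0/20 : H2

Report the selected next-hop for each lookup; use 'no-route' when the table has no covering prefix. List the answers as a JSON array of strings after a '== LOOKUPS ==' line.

Apply in order:
  + 149.32.0.0/12 (H3) depth=12
  del 149.32.0.0/12 (clear depth 12)
  + 149.33.0.0/20 (H1) depth=20
  lookup 149.33.5.15: bits 10010101001000010000 walk d0:-→d1:-→d2:-→d3:-→d4:-→d5:-→d6:-→d7:-→d8:-→d9:-→d10:-→d11:-→d12:-→d13:-→d14:-→d15:-→d16:-→d17:-→d18:-→d19:-→d20:H1 -> H1
  + 0.0.0.0/0 (H0) depth=0
  + 149.33.0.0/16 (H1) depth=16
  + 244.214.210.112/28 (H2) depth=28
  lookup 244.214.210.112: bits 1111010011010110110100100111 walk d0:H0→d1:-→d2:-→d3:-→d4:-→d5:-→d6:-→d7:-→d8:-→d9:-→d10:-→d11:-→d12:-→d13:-→d14:-→d15:-→d16:-→d17:-→d18:-→d19:-→d20:-→d21:-→d22:-→d23:-→d24:-→d25:-→d26:-→d27:-→d28:H2 -> H2
  + 0.0.0.0/0 (H0) depth=0
  + 244.214.192.0/18 (H2) depth=18
  lookup 149.33.7.9: bits 10010101001000010000 walk d0:H0→d1:-→d2:-→d3:-→d4:-→d5:-→d6:-→d7:-→d8:-→d9:-→d10:-→d11:-→d12:-→d13:-→d14:-→d15:-→d16:H1→d17:-→d18:-→d19:-→d20:H1 -> H1
  + 113.105.202.64/28 (H3) depth=28
  + 113.105.202.64/28 (H0) depth=28
  del 244.214.192.0/18 (clear depth 18)
  lookup 244.214.210.112: bits 1111010011010110110100100111 walk d0:H0→d1:-→d2:-→d3:-→d4:-→d5:-→d6:-→d7:-→d8:-→d9:-→d10:-→d11:-→d12:-→d13:-→d14:-→d15:-→d16:-→d17:-→d18:-→d19:-→d20:-→d21:-→d22:-→d23:-→d24:-→d25:-→d26:-→d27:-→d28:H2 -> H2
  + 192.0.0.0/2 (H2) depth=2
  del 0.0.0.0/0 (clear depth 0)
  lookup 149.33.1.20: bits 10010101001000010000 walk d0:-→d1:-→d2:-→d3:-→d4:-→d5:-→d6:-→d7:-→d8:-→d9:-→d10:-→d11:-→d12:-→d13:-→d14:-→d15:-→d16:H1→d17:-→d18:-→d19:-→d20:H1 -> H1
  + 90.82.129.176/28 (H1) depth=28
  lookup 129.237.99.212: bits 100 walk d0:-→d1:-→d2:-→d3:- -> no-route
  lookup 192.0.0.0: bits 11 walk d0:-→d1:-→d2:H2 -> H2
  lookup 244.214.210.112: bits 1111010011010110110100100111 walk d0:-→d1:-→d2:H2→d3:-→d4:-→d5:-→d6:-→d7:-→d8:-→d9:-→d10:-→d11:-→d12:-→d13:-→d14:-→d15:-→d16:-→d17:-→d18:-→d19:-→d20:-→d21:-→d22:-→d23:-→d24:-→d25:-→d26:-→d27:-→d28:H2 -> H2
  + 90.82.129.0/24 (H2) depth=24
  lookup 90.82.129.3: bits 010110100101001010000001 walk d0:-→d1:-→d2:-→d3:-→d4:-→d5:-→d6:-→d7:-→d8:-→d9:-→d10:-→d11:-→d12:-→d13:-→d14:-→d15:-→d16:-→d17:-→d18:-→d19:-→d20:-→d21:-→d22:-→d23:-→d24:H2 -> H2
  + 244.214.208.0/21 (H1) depth=21
  + 0.0.0.0/0 (H0) depth=0
  del 149.33.0.0/20 (clear depth 20)
  + 149.33.11.247/32 (H3) depth=32
  lookup 90.82.129.184: bits 0101101001010010100000011011 walk d0:H0→d1:-→d2:-→d3:-→d4:-→d5:-→d6:-→d7:-→d8:-→d9:-→d10:-→d11:-→d12:-→d13:-→d14:-→d15:-→d16:-→d17:-→d18:-→d19:-→d20:-→d21:-→d22:-→d23:-→d24:H2→d25:-→d26:-→d27:-→d28:H1 -> H1
  + 149.33.0.0/20 (H2) depth=20

== LOOKUPS ==
["H1","H2","H1","H2","H1","no-route","H2","H2","H2","H1"]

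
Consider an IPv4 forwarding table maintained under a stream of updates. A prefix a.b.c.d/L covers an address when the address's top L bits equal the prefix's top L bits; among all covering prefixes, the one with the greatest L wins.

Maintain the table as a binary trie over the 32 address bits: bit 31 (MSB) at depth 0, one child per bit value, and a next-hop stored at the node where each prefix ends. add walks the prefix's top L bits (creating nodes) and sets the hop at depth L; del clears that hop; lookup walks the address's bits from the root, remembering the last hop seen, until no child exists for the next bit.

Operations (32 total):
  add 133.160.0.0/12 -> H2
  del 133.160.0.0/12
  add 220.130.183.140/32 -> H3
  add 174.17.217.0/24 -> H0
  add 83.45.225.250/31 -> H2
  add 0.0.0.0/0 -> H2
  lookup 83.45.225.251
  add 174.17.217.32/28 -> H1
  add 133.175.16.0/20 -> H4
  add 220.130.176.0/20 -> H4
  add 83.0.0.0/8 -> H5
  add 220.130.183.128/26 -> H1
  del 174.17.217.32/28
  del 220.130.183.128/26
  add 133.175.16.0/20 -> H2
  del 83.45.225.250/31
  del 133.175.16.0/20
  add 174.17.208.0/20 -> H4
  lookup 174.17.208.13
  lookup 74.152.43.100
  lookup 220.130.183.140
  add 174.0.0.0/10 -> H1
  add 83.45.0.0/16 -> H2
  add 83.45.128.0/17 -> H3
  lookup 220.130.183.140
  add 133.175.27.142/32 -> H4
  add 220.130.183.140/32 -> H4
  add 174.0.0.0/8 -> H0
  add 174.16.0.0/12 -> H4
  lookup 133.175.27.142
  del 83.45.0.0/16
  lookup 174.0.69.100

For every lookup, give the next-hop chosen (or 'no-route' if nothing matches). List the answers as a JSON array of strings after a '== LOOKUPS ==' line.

Process each operation:
  + 133.160.0.0/12 (H2) depth=12
  del 133.160.0.0/12 (clear depth 12)
  + 220.130.183.140/32 (H3) depth=32
  + 174.17.217.0/24 (H0) depth=24
  + 83.45.225.250/31 (H2) depth=31
  + 0.0.0.0/0 (H2) depth=0
  lookup 83.45.225.251: bits 0101001100101101111000011111101 walk d0:H2→d1:-→d2:-→d3:-→d4:-→d5:-→d6:-→d7:-→d8:-→d9:-→d10:-→d11:-→d12:-→d13:-→d14:-→d15:-→d16:-→d17:-→d18:-→d19:-→d20:-→d21:-→d22:-→d23:-→d24:-→d25:-→d26:-→d27:-→d28:-→d29:-→d30:-→d31:H2 -> H2
  + 174.17.217.32/28 (H1) depth=28
  + 133.175.16.0/20 (H4) depth=20
  + 220.130.176.0/20 (H4) depth=20
  + 83.0.0.0/8 (H5) depth=8
  + 220.130.183.128/26 (H1) depth=26
  del 174.17.217.32/28 (clear depth 28)
  del 220.130.183.128/26 (clear depth 26)
  + 133.175.16.0/20 (H2) depth=20
  del 83.45.225.250/31 (clear depth 31)
  del 133.175.16.0/20 (clear depth 20)
  + 174.17.208.0/20 (H4) depth=20
  lookup 174.17.208.13: bits 10101110000100011101 walk d0:H2→d1:-→d2:-→d3:-→d4:-→d5:-→d6:-→d7:-→d8:-→d9:-→d10:-→d11:-→d12:-→d13:-→d14:-→d15:-→d16:-→d17:-→d18:-→d19:-→d20:H4 -> H4
  lookup 74.152.43.100: bits 010 walk d0:H2→d1:-→d2:-→d3:- -> H2
  lookup 220.130.183.140: bits 11011100100000101011011110001100 walk d0:H2→d1:-→d2:-→d3:-→d4:-→d5:-→d6:-→d7:-→d8:-→d9:-→d10:-→d11:-→d12:-→d13:-→d14:-→d15:-→d16:-→d17:-→d18:-→d19:-→d20:H4→d21:-→d22:-→d23:-→d24:-→d25:-→d26:-→d27:-→d28:-→d29:-→d30:-→d31:-→d32:H3 -> H3
  + 174.0.0.0/10 (H1) depth=10
  + 83.45.0.0/16 (H2) depth=16
  + 83.45.128.0/17 (H3) depth=17
  lookup 220.130.183.140: bits 11011100100000101011011110001100 walk d0:H2→d1:-→d2:-→d3:-→d4:-→d5:-→d6:-→d7:-→d8:-→d9:-→d10:-→d11:-→d12:-→d13:-→d14:-→d15:-→d16:-→d17:-→d18:-→d19:-→d20:H4→d21:-→d22:-→d23:-→d24:-→d25:-→d26:-→d27:-→d28:-→d29:-→d30:-→d31:-→d32:H3 -> H3
  + 133.175.27.142/32 (H4) depth=32
  + 220.130.183.140/32 (H4) depth=32
  + 174.0.0.0/8 (H0) depth=8
  + 174.16.0.0/12 (H4) depth=12
  lookup 133.175.27.142: bits 10000101101011110001101110001110 walk d0:H2→d1:-→d2:-→d3:-→d4:-→d5:-→d6:-→d7:-→d8:-→d9:-→d10:-→d11:-→d12:-→d13:-→d14:-→d15:-→d16:-→d17:-→d18:-→d19:-→d20:-→d21:-→d22:-→d23:-→d24:-→d25:-→d26:-→d27:-→d28:-→d29:-→d30:-→d31:-→d32:H4 -> H4
  del 83.45.0.0/16 (clear depth 16)
  lookup 174.0.69.100: bits 10101110000 walk d0:H2→d1:-→d2:-→d3:-→d4:-→d5:-→d6:-→d7:-→d8:H0→d9:-→d10:H1→d11:- -> H1

== LOOKUPS ==
["H2","H4","H2","H3","H3","H4","H1"]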